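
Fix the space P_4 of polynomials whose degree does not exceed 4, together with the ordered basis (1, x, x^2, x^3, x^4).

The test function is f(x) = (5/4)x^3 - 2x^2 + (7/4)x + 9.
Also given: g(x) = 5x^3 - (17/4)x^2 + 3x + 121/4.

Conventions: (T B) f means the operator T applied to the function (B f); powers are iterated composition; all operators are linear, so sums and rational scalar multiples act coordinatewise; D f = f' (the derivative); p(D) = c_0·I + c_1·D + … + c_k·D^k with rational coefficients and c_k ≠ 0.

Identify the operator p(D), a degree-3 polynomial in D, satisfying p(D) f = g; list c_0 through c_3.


p(D) = 4·I + D − D^3, i.e. c_0 = 4, c_1 = 1, c_2 = 0, c_3 = -1

D^0 f = (5/4)x^3 - 2x^2 + (7/4)x + 9
D^1 f = (15/4)x^2 - 4x + 7/4
D^2 f = (15/2)x - 4
D^3 f = 15/2
matching coefficients of g against c_0 f + c_1 Df + … from the top degree down determines the c_i
solution: c_0 = 4, c_1 = 1, c_2 = 0, c_3 = -1


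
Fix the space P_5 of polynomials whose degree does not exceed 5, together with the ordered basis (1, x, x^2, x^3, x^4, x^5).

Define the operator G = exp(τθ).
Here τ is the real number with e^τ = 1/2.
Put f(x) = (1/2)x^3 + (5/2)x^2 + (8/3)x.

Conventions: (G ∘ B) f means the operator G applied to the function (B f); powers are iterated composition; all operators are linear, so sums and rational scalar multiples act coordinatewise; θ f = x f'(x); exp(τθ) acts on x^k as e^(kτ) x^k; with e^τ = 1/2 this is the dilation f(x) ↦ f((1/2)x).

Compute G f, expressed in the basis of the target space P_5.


exp(τθ) x^k = e^(kτ) x^k; with e^τ = 1/2 this sends x^k to (1/2)^k x^k
x ↦ 1/2 x
x^2 ↦ 1/4 x^2
x^3 ↦ 1/8 x^3
applying this coordinatewise to f: exp(τθ) f = (1/16)x^3 + (5/8)x^2 + (4/3)x

the result is g(x) = (1/16)x^3 + (5/8)x^2 + (4/3)x


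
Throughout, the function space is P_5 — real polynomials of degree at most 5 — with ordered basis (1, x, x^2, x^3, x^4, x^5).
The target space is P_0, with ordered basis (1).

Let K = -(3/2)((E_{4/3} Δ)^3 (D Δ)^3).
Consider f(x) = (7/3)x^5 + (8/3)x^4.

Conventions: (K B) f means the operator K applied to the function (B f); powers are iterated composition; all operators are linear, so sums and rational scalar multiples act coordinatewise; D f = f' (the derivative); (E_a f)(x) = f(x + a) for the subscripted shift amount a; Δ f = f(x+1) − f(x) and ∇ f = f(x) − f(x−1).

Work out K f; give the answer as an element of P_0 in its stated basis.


Δ f = (35/3)x^4 + 34x^3 + (118/3)x^2 + (67/3)x + 5
D Δ f = (140/3)x^3 + 102x^2 + (236/3)x + 67/3
Δ (D Δ) f = 140x^2 + 344x + 682/3
D Δ (D Δ) f = 280x + 344
Δ (D Δ) (D Δ) f = 280
D Δ (D Δ) (D Δ) f = 0
Δ (D Δ)^3 f = 0
E_{4/3} Δ (D Δ)^3 f = 0
Δ (E_{4/3} Δ) (D Δ)^3 f = 0
E_{4/3} Δ (E_{4/3} Δ) (D Δ)^3 f = 0
Δ (E_{4/3} Δ) (E_{4/3} Δ) (D Δ)^3 f = 0
E_{4/3} Δ (E_{4/3} Δ) (E_{4/3} Δ) (D Δ)^3 f = 0
(-(3/2)((E_{4/3} Δ)^3 (D Δ)^3)) f = 0

g(x) = 0


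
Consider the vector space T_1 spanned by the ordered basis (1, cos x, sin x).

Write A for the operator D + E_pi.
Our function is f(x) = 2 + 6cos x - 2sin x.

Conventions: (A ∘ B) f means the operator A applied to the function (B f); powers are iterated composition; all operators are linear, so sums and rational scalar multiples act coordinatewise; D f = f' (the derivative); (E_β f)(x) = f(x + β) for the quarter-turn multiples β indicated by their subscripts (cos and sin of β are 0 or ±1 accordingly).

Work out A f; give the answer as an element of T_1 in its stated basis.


D f = -2cos x - 6sin x
E_pi f = 2 - 6cos x + 2sin x
(D + E_pi) f = 2 - 8cos x - 4sin x

the result is g(x) = 2 - 8cos x - 4sin x


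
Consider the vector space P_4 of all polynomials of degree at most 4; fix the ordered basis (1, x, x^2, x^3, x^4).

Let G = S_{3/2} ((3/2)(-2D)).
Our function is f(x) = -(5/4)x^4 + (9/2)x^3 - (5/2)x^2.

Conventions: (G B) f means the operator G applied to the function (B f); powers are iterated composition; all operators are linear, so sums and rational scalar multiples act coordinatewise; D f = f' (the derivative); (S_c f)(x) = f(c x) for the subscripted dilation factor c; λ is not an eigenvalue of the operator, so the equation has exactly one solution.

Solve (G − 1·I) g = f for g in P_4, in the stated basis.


write g with unknown coordinates in the stated basis and equate coefficients in (G − 1·I) g = f
solving from the highest basis element down gives g = (5/4)x^4 - (441/8)x^3 + (35801/32)x^2 - (322209/32)x + 966627/32
check: G g = -(405/8)x^3 + (35721/32)x^2 - (322209/32)x + 966627/32
so G g − 1·g = -(5/4)x^4 + (9/2)x^3 - (5/2)x^2 = f ✓

the result is g(x) = (5/4)x^4 - (441/8)x^3 + (35801/32)x^2 - (322209/32)x + 966627/32


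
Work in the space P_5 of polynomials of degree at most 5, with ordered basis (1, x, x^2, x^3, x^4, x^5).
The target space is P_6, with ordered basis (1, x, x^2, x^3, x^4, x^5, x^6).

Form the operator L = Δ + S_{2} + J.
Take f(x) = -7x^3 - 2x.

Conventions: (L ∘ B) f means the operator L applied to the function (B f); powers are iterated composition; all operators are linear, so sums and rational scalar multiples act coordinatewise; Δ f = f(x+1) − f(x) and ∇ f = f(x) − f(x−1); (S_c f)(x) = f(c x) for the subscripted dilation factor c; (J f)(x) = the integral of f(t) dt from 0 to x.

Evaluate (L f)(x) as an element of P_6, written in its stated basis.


g(x) = -(7/4)x^4 - 56x^3 - 22x^2 - 25x - 9

Δ f = -21x^2 - 21x - 9
S_{2} f = -56x^3 - 4x
J f = -(7/4)x^4 - x^2
(Δ + S_{2} + J) f = -(7/4)x^4 - 56x^3 - 22x^2 - 25x - 9


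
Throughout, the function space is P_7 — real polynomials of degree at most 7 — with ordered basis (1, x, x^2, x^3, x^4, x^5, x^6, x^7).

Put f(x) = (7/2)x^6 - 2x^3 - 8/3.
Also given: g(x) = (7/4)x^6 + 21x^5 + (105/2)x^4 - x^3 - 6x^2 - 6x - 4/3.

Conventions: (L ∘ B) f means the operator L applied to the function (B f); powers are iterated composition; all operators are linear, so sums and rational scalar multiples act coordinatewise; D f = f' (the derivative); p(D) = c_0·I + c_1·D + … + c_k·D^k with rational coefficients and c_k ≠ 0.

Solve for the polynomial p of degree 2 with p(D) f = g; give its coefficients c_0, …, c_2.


D^0 f = (7/2)x^6 - 2x^3 - 8/3
D^1 f = 21x^5 - 6x^2
D^2 f = 105x^4 - 12x
matching coefficients of g against c_0 f + c_1 Df + … from the top degree down determines the c_i
solution: c_0 = 1/2, c_1 = 1, c_2 = 1/2

c_0 = 1/2, c_1 = 1, c_2 = 1/2


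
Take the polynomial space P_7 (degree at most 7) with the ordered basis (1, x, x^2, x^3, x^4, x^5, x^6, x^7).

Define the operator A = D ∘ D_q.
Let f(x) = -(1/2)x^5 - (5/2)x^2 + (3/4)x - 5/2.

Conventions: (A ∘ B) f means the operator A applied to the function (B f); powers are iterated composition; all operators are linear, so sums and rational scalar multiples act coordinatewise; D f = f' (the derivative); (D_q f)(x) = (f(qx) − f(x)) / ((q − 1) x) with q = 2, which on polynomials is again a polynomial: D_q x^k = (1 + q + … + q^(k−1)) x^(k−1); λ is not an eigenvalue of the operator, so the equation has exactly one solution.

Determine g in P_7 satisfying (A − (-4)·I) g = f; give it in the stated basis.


the image equals g(x) = -(1/8)x^5 + (31/8)x^3 - (5/8)x^2 - (107/8)x - 5/32

write g with unknown coordinates in the stated basis and equate coefficients in (A − (-4)·I) g = f
solving from the highest basis element down gives g = -(1/8)x^5 + (31/8)x^3 - (5/8)x^2 - (107/8)x - 5/32
check: A g = -(31/2)x^3 + (217/4)x - 15/8
so A g − (-4)·g = -(1/2)x^5 - (5/2)x^2 + (3/4)x - 5/2 = f ✓


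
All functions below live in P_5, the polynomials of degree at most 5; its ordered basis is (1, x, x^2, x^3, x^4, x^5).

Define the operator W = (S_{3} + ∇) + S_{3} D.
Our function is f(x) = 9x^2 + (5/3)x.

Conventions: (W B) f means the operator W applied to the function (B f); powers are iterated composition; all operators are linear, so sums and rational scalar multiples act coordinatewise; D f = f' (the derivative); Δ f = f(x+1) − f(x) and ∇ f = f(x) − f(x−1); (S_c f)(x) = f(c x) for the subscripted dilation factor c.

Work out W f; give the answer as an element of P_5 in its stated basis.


the image equals g(x) = 81x^2 + 77x - 17/3

S_{3} f = 81x^2 + 5x
∇ f = 18x - 22/3
(S_{3} + ∇) f = 81x^2 + 23x - 22/3
D f = 18x + 5/3
S_{3} D f = 54x + 5/3
((S_{3} + ∇) + S_{3} D) f = 81x^2 + 77x - 17/3


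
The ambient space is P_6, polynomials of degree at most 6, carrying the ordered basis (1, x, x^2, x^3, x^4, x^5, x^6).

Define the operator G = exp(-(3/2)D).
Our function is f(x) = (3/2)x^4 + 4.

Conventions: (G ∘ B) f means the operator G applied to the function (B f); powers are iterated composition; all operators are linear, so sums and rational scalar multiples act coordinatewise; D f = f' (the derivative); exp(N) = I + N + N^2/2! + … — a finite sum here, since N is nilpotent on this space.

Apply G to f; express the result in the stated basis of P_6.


order-1 term: -9x^3
order-2 term: (81/4)x^2
order-3 term: -(81/4)x
order-4 term: 243/32
the series for exp(-(3/2)D) f terminates at order 4
exp(-(3/2)D) f = (3/2)x^4 - 9x^3 + (81/4)x^2 - (81/4)x + 371/32

g(x) = (3/2)x^4 - 9x^3 + (81/4)x^2 - (81/4)x + 371/32


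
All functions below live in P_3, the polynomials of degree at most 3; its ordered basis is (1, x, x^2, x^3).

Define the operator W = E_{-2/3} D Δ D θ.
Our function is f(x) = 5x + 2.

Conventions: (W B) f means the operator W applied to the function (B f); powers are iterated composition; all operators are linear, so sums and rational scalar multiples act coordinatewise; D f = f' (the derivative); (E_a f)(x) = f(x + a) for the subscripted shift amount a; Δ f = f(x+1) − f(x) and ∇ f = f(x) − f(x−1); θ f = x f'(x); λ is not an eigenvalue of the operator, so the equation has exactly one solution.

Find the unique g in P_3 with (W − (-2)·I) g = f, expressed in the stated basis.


write g with unknown coordinates in the stated basis and equate coefficients in (W − (-2)·I) g = f
solving from the highest basis element down gives g = (5/2)x + 1
check: W g = 0
so W g − (-2)·g = 5x + 2 = f ✓

g(x) = (5/2)x + 1


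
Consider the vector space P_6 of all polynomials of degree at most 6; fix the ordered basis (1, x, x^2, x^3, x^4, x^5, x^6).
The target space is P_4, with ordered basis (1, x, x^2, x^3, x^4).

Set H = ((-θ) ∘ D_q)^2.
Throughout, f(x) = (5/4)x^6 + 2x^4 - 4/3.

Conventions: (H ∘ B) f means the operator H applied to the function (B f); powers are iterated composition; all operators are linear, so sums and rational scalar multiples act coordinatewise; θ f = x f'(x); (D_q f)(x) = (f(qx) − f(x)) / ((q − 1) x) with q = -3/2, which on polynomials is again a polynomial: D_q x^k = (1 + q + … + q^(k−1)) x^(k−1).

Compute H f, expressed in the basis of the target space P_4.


D_q f = -(665/128)x^5 - (13/4)x^3
θ D_q f = -(3325/128)x^5 - (39/4)x^3
(-θ) D_q f = (3325/128)x^5 + (39/4)x^3
D_q ((-θ) ∘ D_q) f = (182875/2048)x^4 + (273/16)x^2
θ D_q ((-θ) ∘ D_q) f = (182875/512)x^4 + (273/8)x^2
(-θ) D_q ((-θ) ∘ D_q) f = -(182875/512)x^4 - (273/8)x^2

the image equals g(x) = -(182875/512)x^4 - (273/8)x^2


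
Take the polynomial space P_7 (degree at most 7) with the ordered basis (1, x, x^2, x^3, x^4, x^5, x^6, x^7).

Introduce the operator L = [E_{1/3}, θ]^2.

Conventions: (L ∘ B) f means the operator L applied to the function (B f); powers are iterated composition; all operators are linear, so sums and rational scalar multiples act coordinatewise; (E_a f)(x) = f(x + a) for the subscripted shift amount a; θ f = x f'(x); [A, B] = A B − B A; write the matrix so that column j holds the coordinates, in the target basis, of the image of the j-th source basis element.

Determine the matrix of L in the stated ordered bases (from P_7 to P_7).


image of 1: 0
image of x: 0
image of x^2: 2/9
image of x^3: (2/3)x + 4/9
image of x^4: (4/3)x^2 + (16/9)x + 16/27
image of x^5: (20/9)x^3 + (40/9)x^2 + (80/27)x + 160/243
image of x^6: (10/3)x^4 + (80/9)x^3 + (80/9)x^2 + (320/81)x + 160/243
image of x^7: (14/3)x^5 + (140/9)x^4 + (560/27)x^3 + (1120/81)x^2 + (1120/243)x + 448/729
each image's coordinates form column j of the matrix

the matrix is [[0, 0, 2/9, 4/9, 16/27, 160/243, 160/243, 448/729]; [0, 0, 0, 2/3, 16/9, 80/27, 320/81, 1120/243]; [0, 0, 0, 0, 4/3, 40/9, 80/9, 1120/81]; [0, 0, 0, 0, 0, 20/9, 80/9, 560/27]; [0, 0, 0, 0, 0, 0, 10/3, 140/9]; [0, 0, 0, 0, 0, 0, 0, 14/3]; [0, 0, 0, 0, 0, 0, 0, 0]; [0, 0, 0, 0, 0, 0, 0, 0]] (rows listed top to bottom)


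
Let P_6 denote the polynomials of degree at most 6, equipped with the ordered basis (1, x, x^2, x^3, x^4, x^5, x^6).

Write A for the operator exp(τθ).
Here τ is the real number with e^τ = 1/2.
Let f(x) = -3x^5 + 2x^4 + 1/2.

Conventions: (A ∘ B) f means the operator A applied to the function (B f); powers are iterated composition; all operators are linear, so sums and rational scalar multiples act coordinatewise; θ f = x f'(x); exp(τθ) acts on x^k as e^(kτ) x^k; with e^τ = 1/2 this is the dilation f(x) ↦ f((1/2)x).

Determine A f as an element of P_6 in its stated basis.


the image equals g(x) = -(3/32)x^5 + (1/8)x^4 + 1/2

exp(τθ) x^k = e^(kτ) x^k; with e^τ = 1/2 this sends x^k to (1/2)^k x^k
x^4 ↦ 1/16 x^4
x^5 ↦ 1/32 x^5
applying this coordinatewise to f: exp(τθ) f = -(3/32)x^5 + (1/8)x^4 + 1/2


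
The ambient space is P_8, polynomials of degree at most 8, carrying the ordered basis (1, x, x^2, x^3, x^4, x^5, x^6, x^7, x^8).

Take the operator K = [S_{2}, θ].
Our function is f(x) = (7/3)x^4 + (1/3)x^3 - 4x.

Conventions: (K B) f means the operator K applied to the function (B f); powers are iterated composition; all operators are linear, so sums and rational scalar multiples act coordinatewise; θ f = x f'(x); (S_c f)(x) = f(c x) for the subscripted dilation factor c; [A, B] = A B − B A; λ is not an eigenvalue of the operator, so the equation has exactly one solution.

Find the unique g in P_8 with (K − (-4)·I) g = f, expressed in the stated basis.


the image equals g(x) = (7/12)x^4 + (1/12)x^3 - x

write g with unknown coordinates in the stated basis and equate coefficients in (K − (-4)·I) g = f
solving from the highest basis element down gives g = (7/12)x^4 + (1/12)x^3 - x
check: K g = 0
so K g − (-4)·g = (7/3)x^4 + (1/3)x^3 - 4x = f ✓


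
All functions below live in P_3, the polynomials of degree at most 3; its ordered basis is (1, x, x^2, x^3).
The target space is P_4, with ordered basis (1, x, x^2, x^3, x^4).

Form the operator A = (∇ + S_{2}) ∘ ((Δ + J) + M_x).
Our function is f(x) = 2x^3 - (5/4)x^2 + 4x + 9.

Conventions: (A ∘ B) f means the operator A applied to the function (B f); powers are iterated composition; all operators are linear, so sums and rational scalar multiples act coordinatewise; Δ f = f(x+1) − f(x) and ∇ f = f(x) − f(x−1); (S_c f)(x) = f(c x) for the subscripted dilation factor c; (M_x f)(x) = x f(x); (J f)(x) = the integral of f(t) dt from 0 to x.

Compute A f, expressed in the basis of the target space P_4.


the result is g(x) = 40x^4 - (10/3)x^3 + 28x^2 + 82x + 121/12

Δ f = 6x^2 + (7/2)x + 19/4
J f = (1/2)x^4 - (5/12)x^3 + 2x^2 + 9x
(Δ + J) f = (1/2)x^4 - (5/12)x^3 + 8x^2 + (25/2)x + 19/4
M_x f = 2x^4 - (5/4)x^3 + 4x^2 + 9x
((Δ + J) + M_x) f = (5/2)x^4 - (5/3)x^3 + 12x^2 + (43/2)x + 19/4
∇ ((Δ + J) + M_x) f = 10x^3 - 20x^2 + 39x + 16/3
S_{2} ((Δ + J) + M_x) f = 40x^4 - (40/3)x^3 + 48x^2 + 43x + 19/4
(∇ + S_{2}) ((Δ + J) + M_x) f = 40x^4 - (10/3)x^3 + 28x^2 + 82x + 121/12


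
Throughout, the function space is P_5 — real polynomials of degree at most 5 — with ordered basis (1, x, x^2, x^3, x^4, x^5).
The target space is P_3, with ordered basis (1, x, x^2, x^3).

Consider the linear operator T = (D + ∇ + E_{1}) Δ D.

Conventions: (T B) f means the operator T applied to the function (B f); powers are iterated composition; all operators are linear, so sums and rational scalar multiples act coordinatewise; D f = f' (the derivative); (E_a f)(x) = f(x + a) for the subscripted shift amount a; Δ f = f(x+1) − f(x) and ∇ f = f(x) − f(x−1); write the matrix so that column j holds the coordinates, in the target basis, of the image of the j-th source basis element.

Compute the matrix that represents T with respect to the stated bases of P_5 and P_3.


the matrix is [[0, 0, 2, 21, 40, 105]; [0, 0, 0, 6, 84, 200]; [0, 0, 0, 0, 12, 210]; [0, 0, 0, 0, 0, 20]] (rows listed top to bottom)

image of 1: 0
image of x: 0
image of x^2: 2
image of x^3: 6x + 21
image of x^4: 12x^2 + 84x + 40
image of x^5: 20x^3 + 210x^2 + 200x + 105
each image's coordinates form column j of the matrix


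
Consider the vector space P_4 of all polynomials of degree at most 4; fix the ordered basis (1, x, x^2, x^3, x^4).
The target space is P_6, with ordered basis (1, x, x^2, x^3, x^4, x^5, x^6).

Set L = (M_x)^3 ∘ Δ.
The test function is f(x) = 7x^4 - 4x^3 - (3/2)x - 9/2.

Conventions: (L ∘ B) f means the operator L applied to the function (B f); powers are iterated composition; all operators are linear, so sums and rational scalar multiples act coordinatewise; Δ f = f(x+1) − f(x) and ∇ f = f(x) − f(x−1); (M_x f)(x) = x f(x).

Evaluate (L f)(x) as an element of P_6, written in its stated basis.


Δ f = 28x^3 + 30x^2 + 16x + 3/2
M_x Δ f = 28x^4 + 30x^3 + 16x^2 + (3/2)x
M_x M_x Δ f = 28x^5 + 30x^4 + 16x^3 + (3/2)x^2
M_x M_x M_x Δ f = 28x^6 + 30x^5 + 16x^4 + (3/2)x^3

g(x) = 28x^6 + 30x^5 + 16x^4 + (3/2)x^3


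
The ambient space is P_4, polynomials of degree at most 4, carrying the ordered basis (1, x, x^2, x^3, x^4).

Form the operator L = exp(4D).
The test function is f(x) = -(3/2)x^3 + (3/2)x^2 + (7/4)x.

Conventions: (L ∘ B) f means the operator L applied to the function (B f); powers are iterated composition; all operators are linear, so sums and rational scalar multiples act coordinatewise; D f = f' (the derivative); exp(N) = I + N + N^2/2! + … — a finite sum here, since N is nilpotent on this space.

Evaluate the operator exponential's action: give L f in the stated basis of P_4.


the image equals g(x) = -(3/2)x^3 - (33/2)x^2 - (233/4)x - 65

order-1 term: -18x^2 + 12x + 7
order-2 term: -72x + 24
order-3 term: -96
the series for exp(4D) f terminates at order 3
exp(4D) f = -(3/2)x^3 - (33/2)x^2 - (233/4)x - 65


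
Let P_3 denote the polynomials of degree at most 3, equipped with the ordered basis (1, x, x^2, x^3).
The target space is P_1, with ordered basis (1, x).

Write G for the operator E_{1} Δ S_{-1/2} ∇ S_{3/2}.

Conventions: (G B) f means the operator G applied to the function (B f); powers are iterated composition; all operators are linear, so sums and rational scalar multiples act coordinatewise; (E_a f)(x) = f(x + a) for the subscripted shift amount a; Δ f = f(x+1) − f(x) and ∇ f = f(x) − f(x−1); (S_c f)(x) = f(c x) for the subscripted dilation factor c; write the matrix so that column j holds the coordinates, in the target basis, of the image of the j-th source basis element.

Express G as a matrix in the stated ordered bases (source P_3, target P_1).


the matrix is [[0, 0, -9/4, 405/32]; [0, 0, 0, 81/16]] (rows listed top to bottom)

image of 1: 0
image of x: 0
image of x^2: -9/4
image of x^3: (81/16)x + 405/32
each image's coordinates form column j of the matrix


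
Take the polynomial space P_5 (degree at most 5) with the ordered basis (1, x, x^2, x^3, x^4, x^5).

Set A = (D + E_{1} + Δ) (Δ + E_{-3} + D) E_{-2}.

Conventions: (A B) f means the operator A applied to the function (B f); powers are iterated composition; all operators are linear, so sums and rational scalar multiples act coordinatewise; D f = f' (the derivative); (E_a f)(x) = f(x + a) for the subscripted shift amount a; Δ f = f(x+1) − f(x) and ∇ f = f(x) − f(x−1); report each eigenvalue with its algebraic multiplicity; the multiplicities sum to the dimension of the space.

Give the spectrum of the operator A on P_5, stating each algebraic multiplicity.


λ = 1 (multiplicity 6)

image of 1: 1
image of x: x
image of x^2: x^2 + 2
image of x^3: x^3 + 6x + 40
image of x^4: x^4 + 12x^2 + 160x - 500
image of x^5: x^5 + 20x^3 + 400x^2 - 2500x + 3868
the matrix is upper triangular; its diagonal is (1, 1, 1, 1, 1, 1)
for a triangular matrix the eigenvalues are the diagonal entries, with algebraic multiplicity their repetition count


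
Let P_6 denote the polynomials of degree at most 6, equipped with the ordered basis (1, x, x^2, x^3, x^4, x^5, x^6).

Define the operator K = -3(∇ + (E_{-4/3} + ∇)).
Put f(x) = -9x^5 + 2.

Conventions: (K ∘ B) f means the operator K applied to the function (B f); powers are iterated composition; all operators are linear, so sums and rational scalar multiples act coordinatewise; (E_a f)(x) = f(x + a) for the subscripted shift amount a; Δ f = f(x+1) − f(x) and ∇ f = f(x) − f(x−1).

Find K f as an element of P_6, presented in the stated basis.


∇ f = -45x^4 + 90x^3 - 90x^2 + 45x - 9
E_{-4/3} f = -9x^5 + 60x^4 - 160x^3 + (640/3)x^2 - (1280/9)x + 1078/27
∇ f = -45x^4 + 90x^3 - 90x^2 + 45x - 9
(E_{-4/3} + ∇) f = -9x^5 + 15x^4 - 70x^3 + (370/3)x^2 - (875/9)x + 835/27
(∇ + (E_{-4/3} + ∇)) f = -9x^5 - 30x^4 + 20x^3 + (100/3)x^2 - (470/9)x + 592/27
(-3(∇ + (E_{-4/3} + ∇))) f = 27x^5 + 90x^4 - 60x^3 - 100x^2 + (470/3)x - 592/9

the image equals g(x) = 27x^5 + 90x^4 - 60x^3 - 100x^2 + (470/3)x - 592/9


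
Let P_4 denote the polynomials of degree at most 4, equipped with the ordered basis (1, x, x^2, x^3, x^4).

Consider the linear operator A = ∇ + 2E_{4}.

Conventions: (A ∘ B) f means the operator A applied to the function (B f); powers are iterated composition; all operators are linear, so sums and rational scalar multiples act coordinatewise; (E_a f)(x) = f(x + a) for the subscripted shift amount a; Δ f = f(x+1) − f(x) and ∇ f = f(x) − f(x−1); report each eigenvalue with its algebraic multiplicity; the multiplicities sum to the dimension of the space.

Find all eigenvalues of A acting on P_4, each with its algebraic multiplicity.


image of 1: 2
image of x: 2x + 9
image of x^2: 2x^2 + 18x + 31
image of x^3: 2x^3 + 27x^2 + 93x + 129
image of x^4: 2x^4 + 36x^3 + 186x^2 + 516x + 511
the matrix is upper triangular; its diagonal is (2, 2, 2, 2, 2)
for a triangular matrix the eigenvalues are the diagonal entries, with algebraic multiplicity their repetition count

λ = 2 (multiplicity 5)


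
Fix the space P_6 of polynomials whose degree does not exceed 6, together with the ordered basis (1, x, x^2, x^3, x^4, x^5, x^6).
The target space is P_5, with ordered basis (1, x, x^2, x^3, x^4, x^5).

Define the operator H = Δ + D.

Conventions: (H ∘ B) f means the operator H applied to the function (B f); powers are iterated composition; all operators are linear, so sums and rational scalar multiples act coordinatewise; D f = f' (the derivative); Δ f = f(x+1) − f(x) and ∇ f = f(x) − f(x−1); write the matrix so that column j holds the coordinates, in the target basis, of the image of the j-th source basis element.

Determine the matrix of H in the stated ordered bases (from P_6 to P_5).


image of 1: 0
image of x: 2
image of x^2: 4x + 1
image of x^3: 6x^2 + 3x + 1
image of x^4: 8x^3 + 6x^2 + 4x + 1
image of x^5: 10x^4 + 10x^3 + 10x^2 + 5x + 1
image of x^6: 12x^5 + 15x^4 + 20x^3 + 15x^2 + 6x + 1
each image's coordinates form column j of the matrix

the matrix is [[0, 2, 1, 1, 1, 1, 1]; [0, 0, 4, 3, 4, 5, 6]; [0, 0, 0, 6, 6, 10, 15]; [0, 0, 0, 0, 8, 10, 20]; [0, 0, 0, 0, 0, 10, 15]; [0, 0, 0, 0, 0, 0, 12]] (rows listed top to bottom)


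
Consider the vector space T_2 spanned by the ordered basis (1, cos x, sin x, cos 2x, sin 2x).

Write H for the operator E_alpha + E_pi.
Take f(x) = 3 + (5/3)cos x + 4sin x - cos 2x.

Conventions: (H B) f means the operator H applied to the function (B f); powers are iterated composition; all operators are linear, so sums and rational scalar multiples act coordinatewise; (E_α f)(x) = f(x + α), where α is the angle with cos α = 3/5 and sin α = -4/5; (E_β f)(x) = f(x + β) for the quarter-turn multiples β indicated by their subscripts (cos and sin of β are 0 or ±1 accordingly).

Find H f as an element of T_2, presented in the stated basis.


E_alpha f = 3 - (11/5)cos x + (56/15)sin x + (7/25)cos 2x - (24/25)sin 2x
E_pi f = 3 - (5/3)cos x - 4sin x - cos 2x
(E_alpha + E_pi) f = 6 - (58/15)cos x - (4/15)sin x - (18/25)cos 2x - (24/25)sin 2x

the image equals g(x) = 6 - (58/15)cos x - (4/15)sin x - (18/25)cos 2x - (24/25)sin 2x


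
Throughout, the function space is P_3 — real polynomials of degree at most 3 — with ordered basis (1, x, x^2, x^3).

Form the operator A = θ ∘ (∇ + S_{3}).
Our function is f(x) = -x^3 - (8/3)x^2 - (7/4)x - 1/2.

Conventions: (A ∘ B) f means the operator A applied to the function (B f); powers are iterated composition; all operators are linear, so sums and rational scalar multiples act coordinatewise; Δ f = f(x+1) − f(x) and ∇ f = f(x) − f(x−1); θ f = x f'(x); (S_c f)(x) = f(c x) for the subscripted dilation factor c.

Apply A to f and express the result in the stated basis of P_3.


g(x) = -81x^3 - 54x^2 - (91/12)x

∇ f = -3x^2 - (7/3)x - 1/12
S_{3} f = -27x^3 - 24x^2 - (21/4)x - 1/2
(∇ + S_{3}) f = -27x^3 - 27x^2 - (91/12)x - 7/12
θ (∇ + S_{3}) f = -81x^3 - 54x^2 - (91/12)x


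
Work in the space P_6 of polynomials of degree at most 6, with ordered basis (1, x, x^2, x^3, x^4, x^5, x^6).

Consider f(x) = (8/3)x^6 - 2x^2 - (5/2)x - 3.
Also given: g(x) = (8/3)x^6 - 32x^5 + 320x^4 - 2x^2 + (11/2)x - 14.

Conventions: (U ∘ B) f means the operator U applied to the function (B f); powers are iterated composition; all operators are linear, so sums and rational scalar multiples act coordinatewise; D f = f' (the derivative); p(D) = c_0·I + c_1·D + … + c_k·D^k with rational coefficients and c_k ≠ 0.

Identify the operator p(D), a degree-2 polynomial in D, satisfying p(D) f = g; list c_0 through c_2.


D^0 f = (8/3)x^6 - 2x^2 - (5/2)x - 3
D^1 f = 16x^5 - 4x - 5/2
D^2 f = 80x^4 - 4
matching coefficients of g against c_0 f + c_1 Df + … from the top degree down determines the c_i
solution: c_0 = 1, c_1 = -2, c_2 = 4

c_0 = 1, c_1 = -2, c_2 = 4


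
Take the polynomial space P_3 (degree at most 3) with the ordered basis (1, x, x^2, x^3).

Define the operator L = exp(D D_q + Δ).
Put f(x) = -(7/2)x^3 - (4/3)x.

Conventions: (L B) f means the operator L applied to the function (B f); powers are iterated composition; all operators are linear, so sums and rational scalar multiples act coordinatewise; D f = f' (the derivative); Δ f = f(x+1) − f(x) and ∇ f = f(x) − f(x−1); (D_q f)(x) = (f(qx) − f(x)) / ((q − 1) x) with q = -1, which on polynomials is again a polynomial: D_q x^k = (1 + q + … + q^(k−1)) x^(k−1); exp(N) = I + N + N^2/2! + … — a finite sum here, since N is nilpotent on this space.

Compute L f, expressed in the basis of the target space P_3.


order-1 term: -(21/2)x^2 - (35/2)x - 29/6
order-2 term: -(21/2)x - 14
order-3 term: -7/2
the series for exp(D D_q + Δ) f terminates at order 3
exp(D D_q + Δ) f = -(7/2)x^3 - (21/2)x^2 - (88/3)x - 67/3

the image equals g(x) = -(7/2)x^3 - (21/2)x^2 - (88/3)x - 67/3


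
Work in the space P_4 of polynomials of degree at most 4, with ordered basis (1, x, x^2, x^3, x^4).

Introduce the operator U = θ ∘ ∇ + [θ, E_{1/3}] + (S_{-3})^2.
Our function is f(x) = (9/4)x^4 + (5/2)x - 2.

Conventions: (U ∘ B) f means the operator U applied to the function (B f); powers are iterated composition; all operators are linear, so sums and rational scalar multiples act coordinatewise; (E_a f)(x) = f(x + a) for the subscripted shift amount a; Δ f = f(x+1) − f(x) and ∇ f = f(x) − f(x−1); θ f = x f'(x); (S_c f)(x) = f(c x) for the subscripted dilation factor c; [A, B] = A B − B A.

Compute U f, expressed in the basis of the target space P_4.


the result is g(x) = (59049/4)x^4 + 24x^3 - 30x^2 + (61/2)x - 53/18

∇ f = 9x^3 - (27/2)x^2 + 9x + 1/4
θ ∇ f = 27x^3 - 27x^2 + 9x
E_{1/3} f = (9/4)x^4 + 3x^3 + (3/2)x^2 + (17/6)x - 41/36
θ E_{1/3} f = 9x^4 + 9x^3 + 3x^2 + (17/6)x
θ f = 9x^4 + (5/2)x
E_{1/3} θ f = 9x^4 + 12x^3 + 6x^2 + (23/6)x + 17/18
[θ, E_{1/3}] f = -3x^3 - 3x^2 - x - 17/18
S_{-3} f = (729/4)x^4 - (15/2)x - 2
S_{-3} S_{-3} f = (59049/4)x^4 + (45/2)x - 2
(θ ∘ ∇ + [θ, E_{1/3}] + (S_{-3})^2) f = (59049/4)x^4 + 24x^3 - 30x^2 + (61/2)x - 53/18


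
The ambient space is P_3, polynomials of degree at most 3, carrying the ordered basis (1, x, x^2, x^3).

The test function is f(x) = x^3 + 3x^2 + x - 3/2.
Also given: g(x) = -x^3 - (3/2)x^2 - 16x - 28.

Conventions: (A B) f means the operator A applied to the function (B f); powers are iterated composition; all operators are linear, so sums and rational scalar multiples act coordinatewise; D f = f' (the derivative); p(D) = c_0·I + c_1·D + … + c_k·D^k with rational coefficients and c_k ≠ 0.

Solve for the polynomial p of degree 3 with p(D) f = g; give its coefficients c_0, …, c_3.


D^0 f = x^3 + 3x^2 + x - 3/2
D^1 f = 3x^2 + 6x + 1
D^2 f = 6x + 6
D^3 f = 6
matching coefficients of g against c_0 f + c_1 Df + … from the top degree down determines the c_i
solution: c_0 = -1, c_1 = 1/2, c_2 = -3, c_3 = -2

c_0 = -1, c_1 = 1/2, c_2 = -3, c_3 = -2


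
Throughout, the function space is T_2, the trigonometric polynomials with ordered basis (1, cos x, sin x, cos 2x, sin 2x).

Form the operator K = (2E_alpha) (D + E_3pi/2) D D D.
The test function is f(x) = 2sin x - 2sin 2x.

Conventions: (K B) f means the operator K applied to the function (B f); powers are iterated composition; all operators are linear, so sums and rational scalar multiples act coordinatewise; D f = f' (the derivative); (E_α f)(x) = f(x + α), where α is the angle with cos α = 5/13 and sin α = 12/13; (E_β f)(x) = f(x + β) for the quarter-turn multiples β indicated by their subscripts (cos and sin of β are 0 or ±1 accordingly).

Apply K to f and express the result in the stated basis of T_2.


D f = 2cos x - 4cos 2x
D D f = -2sin x + 8sin 2x
D (D D) f = -2cos x + 16cos 2x
D D (D D) f = 2sin x - 32sin 2x
E_3pi/2 D (D D) f = -2sin x - 16cos 2x
(D + E_3pi/2) D (D D) f = -16cos 2x - 32sin 2x
E_alpha (D + E_3pi/2) D (D D) f = -(1936/169)cos 2x + (5728/169)sin 2x
(2E_alpha) (D + E_3pi/2) D (D D) f = -(3872/169)cos 2x + (11456/169)sin 2x

the result is g(x) = -(3872/169)cos 2x + (11456/169)sin 2x


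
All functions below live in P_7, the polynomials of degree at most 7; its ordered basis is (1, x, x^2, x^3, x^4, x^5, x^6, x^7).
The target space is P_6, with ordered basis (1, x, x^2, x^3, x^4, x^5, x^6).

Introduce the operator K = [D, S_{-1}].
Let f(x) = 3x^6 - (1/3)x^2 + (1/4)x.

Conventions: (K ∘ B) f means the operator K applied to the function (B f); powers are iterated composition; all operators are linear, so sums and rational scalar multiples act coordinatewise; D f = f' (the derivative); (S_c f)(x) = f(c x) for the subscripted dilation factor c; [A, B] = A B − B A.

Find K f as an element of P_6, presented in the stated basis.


g(x) = 36x^5 - (4/3)x - 1/2

S_{-1} f = 3x^6 - (1/3)x^2 - (1/4)x
D S_{-1} f = 18x^5 - (2/3)x - 1/4
D f = 18x^5 - (2/3)x + 1/4
S_{-1} D f = -18x^5 + (2/3)x + 1/4
[D, S_{-1}] f = 36x^5 - (4/3)x - 1/2


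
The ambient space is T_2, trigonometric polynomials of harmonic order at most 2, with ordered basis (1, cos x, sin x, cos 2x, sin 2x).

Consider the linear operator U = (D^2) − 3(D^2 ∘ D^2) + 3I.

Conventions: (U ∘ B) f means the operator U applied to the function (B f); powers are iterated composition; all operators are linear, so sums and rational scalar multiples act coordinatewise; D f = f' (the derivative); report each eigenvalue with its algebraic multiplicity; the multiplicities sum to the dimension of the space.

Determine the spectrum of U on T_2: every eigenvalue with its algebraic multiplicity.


λ = -49 (multiplicity 2), λ = -1 (multiplicity 2), λ = 3 (multiplicity 1)

image of 1: 3
image of cos x: -cos x
image of sin x: -sin x
image of cos 2x: -49cos 2x
image of sin 2x: -49sin 2x
the matrix is diagonal; its diagonal is (3, -1, -1, -49, -49)
for a triangular matrix the eigenvalues are the diagonal entries, with algebraic multiplicity their repetition count


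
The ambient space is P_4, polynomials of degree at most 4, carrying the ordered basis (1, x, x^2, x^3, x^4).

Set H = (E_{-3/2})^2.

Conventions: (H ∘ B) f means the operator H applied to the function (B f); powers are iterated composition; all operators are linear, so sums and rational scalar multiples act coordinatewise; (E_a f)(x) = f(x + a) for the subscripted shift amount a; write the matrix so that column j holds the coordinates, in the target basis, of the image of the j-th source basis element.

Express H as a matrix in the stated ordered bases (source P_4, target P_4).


image of 1: 1
image of x: x - 3
image of x^2: x^2 - 6x + 9
image of x^3: x^3 - 9x^2 + 27x - 27
image of x^4: x^4 - 12x^3 + 54x^2 - 108x + 81
each image's coordinates form column j of the matrix

the matrix is [[1, -3, 9, -27, 81]; [0, 1, -6, 27, -108]; [0, 0, 1, -9, 54]; [0, 0, 0, 1, -12]; [0, 0, 0, 0, 1]] (rows listed top to bottom)


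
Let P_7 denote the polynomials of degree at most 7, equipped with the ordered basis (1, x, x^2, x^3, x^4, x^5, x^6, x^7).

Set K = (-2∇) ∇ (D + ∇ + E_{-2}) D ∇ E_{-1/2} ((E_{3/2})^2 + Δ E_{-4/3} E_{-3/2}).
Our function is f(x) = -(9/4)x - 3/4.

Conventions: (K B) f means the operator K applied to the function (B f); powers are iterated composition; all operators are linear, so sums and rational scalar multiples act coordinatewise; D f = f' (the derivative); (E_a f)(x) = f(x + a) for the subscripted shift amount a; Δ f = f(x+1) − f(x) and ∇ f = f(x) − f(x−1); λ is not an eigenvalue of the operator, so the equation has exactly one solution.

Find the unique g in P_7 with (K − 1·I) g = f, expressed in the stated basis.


write g with unknown coordinates in the stated basis and equate coefficients in (K − 1·I) g = f
solving from the highest basis element down gives g = (9/4)x + 3/4
check: K g = 0
so K g − 1·g = -(9/4)x - 3/4 = f ✓

the result is g(x) = (9/4)x + 3/4


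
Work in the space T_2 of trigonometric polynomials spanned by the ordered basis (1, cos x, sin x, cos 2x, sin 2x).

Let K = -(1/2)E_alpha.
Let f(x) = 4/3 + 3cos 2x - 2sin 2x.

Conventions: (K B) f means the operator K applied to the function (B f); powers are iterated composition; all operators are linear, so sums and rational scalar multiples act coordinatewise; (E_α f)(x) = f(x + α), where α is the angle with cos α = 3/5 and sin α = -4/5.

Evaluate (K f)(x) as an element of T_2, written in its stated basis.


E_alpha f = 4/3 + (27/25)cos 2x + (86/25)sin 2x
(-(1/2)E_alpha) f = -2/3 - (27/50)cos 2x - (43/25)sin 2x

the result is g(x) = -2/3 - (27/50)cos 2x - (43/25)sin 2x


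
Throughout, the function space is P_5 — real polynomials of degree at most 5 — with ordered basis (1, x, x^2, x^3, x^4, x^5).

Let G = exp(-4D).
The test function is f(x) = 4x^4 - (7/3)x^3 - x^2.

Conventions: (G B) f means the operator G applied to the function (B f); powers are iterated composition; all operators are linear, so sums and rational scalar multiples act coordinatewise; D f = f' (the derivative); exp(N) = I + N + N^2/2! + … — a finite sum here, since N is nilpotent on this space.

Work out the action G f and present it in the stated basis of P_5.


g(x) = 4x^4 - (199/3)x^3 + 411x^2 - 1128x + 3472/3

order-1 term: -64x^3 + 28x^2 + 8x
order-2 term: 384x^2 - 112x - 16
order-3 term: -1024x + 448/3
order-4 term: 1024
the series for exp(-4D) f terminates at order 4
exp(-4D) f = 4x^4 - (199/3)x^3 + 411x^2 - 1128x + 3472/3


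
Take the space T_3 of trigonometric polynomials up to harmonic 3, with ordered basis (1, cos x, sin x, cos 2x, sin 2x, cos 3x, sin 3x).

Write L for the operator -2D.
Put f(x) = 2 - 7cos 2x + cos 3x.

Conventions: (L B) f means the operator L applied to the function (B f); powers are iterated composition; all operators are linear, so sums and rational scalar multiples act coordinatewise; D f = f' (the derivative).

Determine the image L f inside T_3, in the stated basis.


D f = 14sin 2x - 3sin 3x
(-2D) f = -28sin 2x + 6sin 3x

g(x) = -28sin 2x + 6sin 3x


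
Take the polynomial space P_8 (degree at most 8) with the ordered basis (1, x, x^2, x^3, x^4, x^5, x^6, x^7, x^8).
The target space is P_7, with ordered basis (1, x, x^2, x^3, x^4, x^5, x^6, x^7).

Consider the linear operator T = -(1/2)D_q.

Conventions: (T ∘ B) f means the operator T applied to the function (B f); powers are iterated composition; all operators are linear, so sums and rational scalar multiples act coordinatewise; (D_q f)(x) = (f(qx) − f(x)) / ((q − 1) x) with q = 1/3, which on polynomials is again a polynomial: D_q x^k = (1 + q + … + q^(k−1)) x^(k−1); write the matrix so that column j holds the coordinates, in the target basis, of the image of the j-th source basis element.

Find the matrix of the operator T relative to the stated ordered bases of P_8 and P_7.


the matrix is [[0, -1/2, 0, 0, 0, 0, 0, 0, 0]; [0, 0, -2/3, 0, 0, 0, 0, 0, 0]; [0, 0, 0, -13/18, 0, 0, 0, 0, 0]; [0, 0, 0, 0, -20/27, 0, 0, 0, 0]; [0, 0, 0, 0, 0, -121/162, 0, 0, 0]; [0, 0, 0, 0, 0, 0, -182/243, 0, 0]; [0, 0, 0, 0, 0, 0, 0, -1093/1458, 0]; [0, 0, 0, 0, 0, 0, 0, 0, -1640/2187]] (rows listed top to bottom)

image of 1: 0
image of x: -1/2
image of x^2: -(2/3)x
image of x^3: -(13/18)x^2
image of x^4: -(20/27)x^3
image of x^5: -(121/162)x^4
image of x^6: -(182/243)x^5
image of x^7: -(1093/1458)x^6
image of x^8: -(1640/2187)x^7
each image's coordinates form column j of the matrix


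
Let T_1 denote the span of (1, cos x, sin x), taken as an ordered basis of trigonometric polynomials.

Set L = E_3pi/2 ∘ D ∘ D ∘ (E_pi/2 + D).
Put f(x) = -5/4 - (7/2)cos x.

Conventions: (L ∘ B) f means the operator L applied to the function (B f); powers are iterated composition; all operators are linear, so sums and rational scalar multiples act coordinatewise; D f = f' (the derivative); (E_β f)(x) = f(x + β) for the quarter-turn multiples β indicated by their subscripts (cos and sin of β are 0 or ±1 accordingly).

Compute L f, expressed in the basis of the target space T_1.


g(x) = 7cos x

E_pi/2 f = -5/4 + (7/2)sin x
D f = (7/2)sin x
(E_pi/2 + D) f = -5/4 + 7sin x
D (E_pi/2 + D) f = 7cos x
D D (E_pi/2 + D) f = -7sin x
E_3pi/2 (D ∘ D) (E_pi/2 + D) f = 7cos x


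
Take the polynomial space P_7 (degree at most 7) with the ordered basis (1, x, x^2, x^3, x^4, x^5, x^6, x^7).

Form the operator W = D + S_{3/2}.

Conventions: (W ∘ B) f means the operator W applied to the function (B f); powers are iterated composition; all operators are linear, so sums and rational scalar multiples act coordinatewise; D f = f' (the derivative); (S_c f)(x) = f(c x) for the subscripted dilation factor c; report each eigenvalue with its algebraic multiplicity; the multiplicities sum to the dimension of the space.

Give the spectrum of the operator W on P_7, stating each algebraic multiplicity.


λ = 1 (multiplicity 1), λ = 3/2 (multiplicity 1), λ = 9/4 (multiplicity 1), λ = 27/8 (multiplicity 1), λ = 81/16 (multiplicity 1), λ = 243/32 (multiplicity 1), λ = 729/64 (multiplicity 1), λ = 2187/128 (multiplicity 1)

image of 1: 1
image of x: (3/2)x + 1
image of x^2: (9/4)x^2 + 2x
image of x^3: (27/8)x^3 + 3x^2
image of x^4: (81/16)x^4 + 4x^3
image of x^5: (243/32)x^5 + 5x^4
image of x^6: (729/64)x^6 + 6x^5
image of x^7: (2187/128)x^7 + 7x^6
the matrix is upper triangular; its diagonal is (1, 3/2, 9/4, 27/8, 81/16, 243/32, 729/64, 2187/128)
for a triangular matrix the eigenvalues are the diagonal entries, with algebraic multiplicity their repetition count


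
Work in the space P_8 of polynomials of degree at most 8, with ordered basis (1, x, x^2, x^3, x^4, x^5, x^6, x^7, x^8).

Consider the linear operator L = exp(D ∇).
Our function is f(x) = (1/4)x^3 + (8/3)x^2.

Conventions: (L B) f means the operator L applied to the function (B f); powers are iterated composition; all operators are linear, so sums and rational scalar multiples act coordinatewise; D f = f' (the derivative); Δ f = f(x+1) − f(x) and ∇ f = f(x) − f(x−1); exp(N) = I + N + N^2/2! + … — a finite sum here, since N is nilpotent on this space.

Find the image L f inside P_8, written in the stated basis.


g(x) = (1/4)x^3 + (8/3)x^2 + (3/2)x + 55/12

order-1 term: (3/2)x + 55/12
the series for exp(D ∇) f terminates at order 1
exp(D ∇) f = (1/4)x^3 + (8/3)x^2 + (3/2)x + 55/12
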